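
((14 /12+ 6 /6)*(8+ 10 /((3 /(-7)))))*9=-299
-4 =-4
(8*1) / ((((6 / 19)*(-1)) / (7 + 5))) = -304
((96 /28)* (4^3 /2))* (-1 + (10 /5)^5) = 23808 /7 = 3401.14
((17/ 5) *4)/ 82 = 34/ 205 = 0.17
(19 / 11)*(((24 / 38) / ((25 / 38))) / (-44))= -114 / 3025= -0.04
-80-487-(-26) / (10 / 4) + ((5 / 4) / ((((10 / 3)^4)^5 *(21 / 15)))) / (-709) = -44198492800000003486784401 / 79408000000000000000000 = -556.60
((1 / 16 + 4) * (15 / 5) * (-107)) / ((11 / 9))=-187785 / 176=-1066.96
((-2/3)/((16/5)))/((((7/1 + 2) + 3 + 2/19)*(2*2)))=-19/4416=-0.00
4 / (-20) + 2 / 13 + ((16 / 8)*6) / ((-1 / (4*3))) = -144.05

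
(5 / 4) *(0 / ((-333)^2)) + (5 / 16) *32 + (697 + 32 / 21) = 14879 / 21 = 708.52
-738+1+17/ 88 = -736.81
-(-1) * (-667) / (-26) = 25.65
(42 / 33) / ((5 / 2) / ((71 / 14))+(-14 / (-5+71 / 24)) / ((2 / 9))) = 6958 / 171391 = 0.04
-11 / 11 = -1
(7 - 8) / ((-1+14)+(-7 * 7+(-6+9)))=0.03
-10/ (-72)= 5/ 36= 0.14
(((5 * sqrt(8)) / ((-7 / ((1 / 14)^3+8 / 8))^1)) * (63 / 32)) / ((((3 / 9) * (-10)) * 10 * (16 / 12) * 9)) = 4941 * sqrt(2) / 702464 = 0.01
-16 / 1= -16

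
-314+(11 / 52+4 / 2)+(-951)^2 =47012639 / 52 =904089.21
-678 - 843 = -1521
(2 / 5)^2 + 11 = 279 / 25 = 11.16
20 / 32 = 5 / 8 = 0.62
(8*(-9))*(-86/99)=688/11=62.55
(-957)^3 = -876467493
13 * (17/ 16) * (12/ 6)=221/ 8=27.62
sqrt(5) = 2.24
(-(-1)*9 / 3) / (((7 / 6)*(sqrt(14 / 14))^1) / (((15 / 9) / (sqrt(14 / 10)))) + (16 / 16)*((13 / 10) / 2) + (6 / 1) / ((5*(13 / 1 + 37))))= 2.00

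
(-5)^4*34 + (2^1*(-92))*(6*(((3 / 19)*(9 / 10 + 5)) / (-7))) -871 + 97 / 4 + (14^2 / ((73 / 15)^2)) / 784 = 145650866647 / 7087570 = 20550.18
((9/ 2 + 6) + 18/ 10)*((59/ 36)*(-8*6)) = -4838/ 5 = -967.60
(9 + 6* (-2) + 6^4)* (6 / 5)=7758 / 5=1551.60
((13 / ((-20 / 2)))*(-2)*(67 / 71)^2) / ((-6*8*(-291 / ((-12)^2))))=58357 / 2444885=0.02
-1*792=-792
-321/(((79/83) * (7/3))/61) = -4875669/553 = -8816.76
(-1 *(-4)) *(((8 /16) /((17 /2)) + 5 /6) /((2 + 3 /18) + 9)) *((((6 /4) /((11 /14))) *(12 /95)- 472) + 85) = -123.60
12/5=2.40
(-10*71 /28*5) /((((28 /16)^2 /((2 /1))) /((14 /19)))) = -56800 /931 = -61.01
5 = 5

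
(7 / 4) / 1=7 / 4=1.75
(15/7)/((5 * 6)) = 1/14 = 0.07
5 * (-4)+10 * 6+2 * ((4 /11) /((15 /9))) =2224 /55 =40.44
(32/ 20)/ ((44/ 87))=174/ 55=3.16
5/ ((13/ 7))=35/ 13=2.69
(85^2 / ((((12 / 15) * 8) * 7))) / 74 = 36125 / 16576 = 2.18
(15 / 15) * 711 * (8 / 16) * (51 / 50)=36261 / 100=362.61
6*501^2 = 1506006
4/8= 1/2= 0.50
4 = 4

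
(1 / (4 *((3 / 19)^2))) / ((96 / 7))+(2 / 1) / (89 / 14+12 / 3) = 463183 / 501120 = 0.92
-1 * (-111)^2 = -12321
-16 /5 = -3.20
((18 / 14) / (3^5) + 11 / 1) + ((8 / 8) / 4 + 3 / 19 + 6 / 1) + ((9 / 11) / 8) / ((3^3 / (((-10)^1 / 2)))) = 5496721 / 316008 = 17.39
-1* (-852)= 852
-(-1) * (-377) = -377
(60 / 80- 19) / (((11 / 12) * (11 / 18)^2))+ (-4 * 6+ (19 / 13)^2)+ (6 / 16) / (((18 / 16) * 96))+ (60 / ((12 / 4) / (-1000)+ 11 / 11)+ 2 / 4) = -935893263289 / 64588084704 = -14.49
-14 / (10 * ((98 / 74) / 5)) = -37 / 7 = -5.29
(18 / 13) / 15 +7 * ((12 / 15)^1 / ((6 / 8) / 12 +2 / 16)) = 5842 / 195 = 29.96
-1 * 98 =-98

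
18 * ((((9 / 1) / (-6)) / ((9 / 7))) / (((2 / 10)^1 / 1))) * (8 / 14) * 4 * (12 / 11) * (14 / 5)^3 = -1580544 / 275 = -5747.43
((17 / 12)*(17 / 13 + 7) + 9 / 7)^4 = 1991891886336 / 68574961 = 29046.93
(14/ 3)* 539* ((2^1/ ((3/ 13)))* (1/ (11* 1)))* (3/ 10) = 8918/ 15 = 594.53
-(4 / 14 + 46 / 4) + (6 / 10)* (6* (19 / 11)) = -5.57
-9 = -9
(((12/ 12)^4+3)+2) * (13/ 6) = 13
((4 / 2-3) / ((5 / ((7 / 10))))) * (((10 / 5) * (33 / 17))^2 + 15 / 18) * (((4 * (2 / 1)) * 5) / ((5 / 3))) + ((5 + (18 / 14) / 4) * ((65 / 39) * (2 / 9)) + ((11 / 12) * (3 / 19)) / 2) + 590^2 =72240897622723 / 207559800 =348048.60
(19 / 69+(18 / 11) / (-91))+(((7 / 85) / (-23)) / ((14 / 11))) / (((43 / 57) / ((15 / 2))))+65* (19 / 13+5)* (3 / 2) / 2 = 63663024445 / 201957756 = 315.23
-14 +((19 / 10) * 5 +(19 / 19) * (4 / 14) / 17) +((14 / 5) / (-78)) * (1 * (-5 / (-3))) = -126505 / 27846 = -4.54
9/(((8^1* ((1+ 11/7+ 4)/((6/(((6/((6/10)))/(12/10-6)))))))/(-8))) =2268/575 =3.94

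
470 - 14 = 456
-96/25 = -3.84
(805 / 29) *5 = 138.79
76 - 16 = 60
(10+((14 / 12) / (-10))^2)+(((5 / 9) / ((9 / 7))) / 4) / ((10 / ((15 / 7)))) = 108397 / 10800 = 10.04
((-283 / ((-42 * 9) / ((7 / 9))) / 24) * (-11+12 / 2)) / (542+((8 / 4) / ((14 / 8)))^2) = -0.00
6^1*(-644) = -3864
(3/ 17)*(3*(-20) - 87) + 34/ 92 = -19997/ 782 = -25.57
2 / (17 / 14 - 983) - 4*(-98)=5388012 / 13745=392.00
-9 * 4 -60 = -96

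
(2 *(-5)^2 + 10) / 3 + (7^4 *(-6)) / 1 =-14386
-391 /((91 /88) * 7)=-34408 /637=-54.02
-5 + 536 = 531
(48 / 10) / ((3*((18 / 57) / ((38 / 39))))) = 2888 / 585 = 4.94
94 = 94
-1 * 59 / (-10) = 59 / 10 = 5.90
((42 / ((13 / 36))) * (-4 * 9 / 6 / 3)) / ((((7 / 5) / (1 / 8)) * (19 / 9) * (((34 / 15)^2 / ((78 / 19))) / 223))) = -182887875 / 104329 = -1752.99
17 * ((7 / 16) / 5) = 119 / 80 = 1.49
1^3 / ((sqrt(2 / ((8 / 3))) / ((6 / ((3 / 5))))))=20* sqrt(3) / 3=11.55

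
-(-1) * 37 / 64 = 37 / 64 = 0.58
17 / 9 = 1.89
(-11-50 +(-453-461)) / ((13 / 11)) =-825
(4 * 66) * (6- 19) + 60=-3372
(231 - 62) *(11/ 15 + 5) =14534/ 15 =968.93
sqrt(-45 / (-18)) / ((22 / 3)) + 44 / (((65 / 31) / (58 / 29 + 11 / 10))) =3 * sqrt(10) / 44 + 21142 / 325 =65.27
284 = 284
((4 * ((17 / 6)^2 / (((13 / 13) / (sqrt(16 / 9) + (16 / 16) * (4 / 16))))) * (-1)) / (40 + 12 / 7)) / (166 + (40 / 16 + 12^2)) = -38437 / 9855000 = -0.00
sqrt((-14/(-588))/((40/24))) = sqrt(70)/70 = 0.12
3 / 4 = 0.75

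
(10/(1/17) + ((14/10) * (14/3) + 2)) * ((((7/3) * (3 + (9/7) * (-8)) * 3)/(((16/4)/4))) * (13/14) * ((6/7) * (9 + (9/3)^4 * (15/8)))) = -1165860.47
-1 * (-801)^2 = -641601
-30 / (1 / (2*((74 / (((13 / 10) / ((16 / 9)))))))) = -236800 / 39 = -6071.79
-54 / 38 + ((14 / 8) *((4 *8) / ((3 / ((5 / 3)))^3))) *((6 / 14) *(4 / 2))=31439 / 4617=6.81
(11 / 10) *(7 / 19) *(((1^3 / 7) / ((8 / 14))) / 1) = 77 / 760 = 0.10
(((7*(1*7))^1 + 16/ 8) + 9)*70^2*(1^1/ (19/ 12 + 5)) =3528000/ 79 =44658.23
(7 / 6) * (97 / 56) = 97 / 48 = 2.02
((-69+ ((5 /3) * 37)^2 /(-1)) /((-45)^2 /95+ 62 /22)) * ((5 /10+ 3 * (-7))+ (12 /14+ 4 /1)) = 37974673 /15132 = 2509.56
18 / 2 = 9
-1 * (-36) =36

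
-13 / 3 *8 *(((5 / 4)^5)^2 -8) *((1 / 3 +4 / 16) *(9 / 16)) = -125308547 / 8388608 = -14.94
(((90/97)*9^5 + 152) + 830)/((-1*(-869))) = 5409664/84293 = 64.18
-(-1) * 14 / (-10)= -1.40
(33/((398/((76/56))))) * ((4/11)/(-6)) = -19/2786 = -0.01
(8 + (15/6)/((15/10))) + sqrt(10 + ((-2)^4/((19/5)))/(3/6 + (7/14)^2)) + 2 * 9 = sqrt(50730)/57 + 83/3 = 31.62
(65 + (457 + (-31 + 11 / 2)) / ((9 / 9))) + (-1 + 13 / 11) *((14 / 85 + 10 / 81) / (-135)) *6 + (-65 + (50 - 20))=3145637353 / 6816150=461.50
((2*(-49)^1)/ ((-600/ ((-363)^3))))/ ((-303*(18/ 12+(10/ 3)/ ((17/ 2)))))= 13281392817/ 974650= 13626.83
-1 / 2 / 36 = -1 / 72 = -0.01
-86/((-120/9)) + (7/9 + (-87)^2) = 1363721/180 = 7576.23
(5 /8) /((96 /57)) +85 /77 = 29075 /19712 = 1.47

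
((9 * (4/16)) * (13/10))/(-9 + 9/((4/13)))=13/90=0.14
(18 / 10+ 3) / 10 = 12 / 25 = 0.48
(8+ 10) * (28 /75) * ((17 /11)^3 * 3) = 2476152 /33275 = 74.41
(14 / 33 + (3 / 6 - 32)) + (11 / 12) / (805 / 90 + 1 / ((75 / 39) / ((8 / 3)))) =-4753937 / 153417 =-30.99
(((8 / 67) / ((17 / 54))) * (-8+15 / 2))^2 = 46656 / 1297321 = 0.04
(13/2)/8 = 13/16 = 0.81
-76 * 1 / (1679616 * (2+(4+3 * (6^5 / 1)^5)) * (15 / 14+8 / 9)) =-7 / 25865648607325802876093376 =-0.00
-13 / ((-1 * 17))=13 / 17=0.76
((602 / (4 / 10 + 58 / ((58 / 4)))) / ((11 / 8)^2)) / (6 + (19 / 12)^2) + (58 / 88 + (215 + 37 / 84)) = 31389859 / 139755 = 224.61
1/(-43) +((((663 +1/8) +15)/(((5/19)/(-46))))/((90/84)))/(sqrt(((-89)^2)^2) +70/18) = -85773235/6133864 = -13.98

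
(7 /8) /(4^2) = 7 /128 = 0.05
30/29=1.03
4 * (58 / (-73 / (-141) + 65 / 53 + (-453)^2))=1733736 / 1533539891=0.00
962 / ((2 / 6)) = 2886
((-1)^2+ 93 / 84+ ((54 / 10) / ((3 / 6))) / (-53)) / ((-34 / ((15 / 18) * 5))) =-70615 / 302736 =-0.23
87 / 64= 1.36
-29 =-29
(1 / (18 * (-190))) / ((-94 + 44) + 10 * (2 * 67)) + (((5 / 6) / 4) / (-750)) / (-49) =2353 / 432356400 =0.00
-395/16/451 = -395/7216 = -0.05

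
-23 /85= -0.27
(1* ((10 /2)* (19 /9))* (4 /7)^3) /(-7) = -6080 /21609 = -0.28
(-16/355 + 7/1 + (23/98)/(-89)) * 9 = 193738077/3096310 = 62.57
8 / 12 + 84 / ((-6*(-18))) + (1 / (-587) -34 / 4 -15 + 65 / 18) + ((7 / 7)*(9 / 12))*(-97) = -1927157 / 21132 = -91.20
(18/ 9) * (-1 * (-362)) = 724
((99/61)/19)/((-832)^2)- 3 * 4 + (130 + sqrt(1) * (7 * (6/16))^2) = 100198201891/802287616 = 124.89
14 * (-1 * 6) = -84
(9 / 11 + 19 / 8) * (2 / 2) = 281 / 88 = 3.19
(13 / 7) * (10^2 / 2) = 650 / 7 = 92.86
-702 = -702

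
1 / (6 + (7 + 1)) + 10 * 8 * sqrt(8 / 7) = 1 / 14 + 160 * sqrt(14) / 7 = 85.60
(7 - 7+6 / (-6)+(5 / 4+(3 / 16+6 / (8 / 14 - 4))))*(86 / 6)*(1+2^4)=-5117 / 16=-319.81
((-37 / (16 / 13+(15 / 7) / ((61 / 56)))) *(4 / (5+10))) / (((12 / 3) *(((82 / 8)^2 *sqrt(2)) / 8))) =-234728 *sqrt(2) / 7993155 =-0.04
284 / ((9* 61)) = 284 / 549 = 0.52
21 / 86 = 0.24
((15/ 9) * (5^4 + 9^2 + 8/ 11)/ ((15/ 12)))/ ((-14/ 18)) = -1211.53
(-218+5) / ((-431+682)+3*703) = -213 / 2360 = -0.09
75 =75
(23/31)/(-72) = -23/2232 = -0.01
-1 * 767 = -767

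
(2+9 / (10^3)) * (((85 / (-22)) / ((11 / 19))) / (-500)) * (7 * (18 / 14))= 5840163 / 24200000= 0.24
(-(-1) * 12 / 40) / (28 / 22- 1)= 1.10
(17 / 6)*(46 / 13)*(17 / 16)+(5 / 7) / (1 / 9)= 74609 / 4368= 17.08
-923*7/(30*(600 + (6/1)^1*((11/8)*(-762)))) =6461/170595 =0.04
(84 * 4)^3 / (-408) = -1580544 / 17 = -92973.18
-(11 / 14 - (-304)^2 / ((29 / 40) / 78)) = 4036730561 / 406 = 9942686.11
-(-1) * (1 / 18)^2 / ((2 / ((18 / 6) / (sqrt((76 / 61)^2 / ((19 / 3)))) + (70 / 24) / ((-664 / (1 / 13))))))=-35 / 67122432 + 61 * sqrt(57) / 49248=0.01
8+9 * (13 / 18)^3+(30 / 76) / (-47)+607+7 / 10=1791202429 / 2893320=619.08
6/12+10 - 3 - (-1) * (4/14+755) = 10679/14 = 762.79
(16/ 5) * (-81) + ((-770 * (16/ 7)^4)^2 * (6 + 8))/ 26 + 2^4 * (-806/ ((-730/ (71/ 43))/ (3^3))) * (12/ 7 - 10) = 237847883.34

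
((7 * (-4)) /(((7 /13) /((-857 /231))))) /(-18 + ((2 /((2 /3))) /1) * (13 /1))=44564 /4851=9.19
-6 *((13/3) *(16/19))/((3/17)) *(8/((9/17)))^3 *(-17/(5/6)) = 604836364288/69255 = 8733468.55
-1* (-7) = 7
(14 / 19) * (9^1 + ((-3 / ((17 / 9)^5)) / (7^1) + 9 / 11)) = 2142926550 / 296750113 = 7.22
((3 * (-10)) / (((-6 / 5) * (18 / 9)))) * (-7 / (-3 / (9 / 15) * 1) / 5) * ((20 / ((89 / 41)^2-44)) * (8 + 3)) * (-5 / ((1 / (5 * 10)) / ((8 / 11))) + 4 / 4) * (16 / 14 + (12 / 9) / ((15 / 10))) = 475521280 / 66043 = 7200.18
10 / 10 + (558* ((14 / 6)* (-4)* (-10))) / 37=52117 / 37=1408.57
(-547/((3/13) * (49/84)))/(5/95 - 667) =135109/22176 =6.09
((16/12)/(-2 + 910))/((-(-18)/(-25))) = -25/12258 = -0.00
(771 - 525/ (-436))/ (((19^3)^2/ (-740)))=-62285985/ 5128001029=-0.01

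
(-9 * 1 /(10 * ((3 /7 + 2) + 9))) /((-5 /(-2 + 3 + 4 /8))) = 189 /8000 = 0.02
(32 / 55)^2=1024 / 3025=0.34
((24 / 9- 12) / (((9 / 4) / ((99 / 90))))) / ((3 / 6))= -1232 / 135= -9.13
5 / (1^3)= 5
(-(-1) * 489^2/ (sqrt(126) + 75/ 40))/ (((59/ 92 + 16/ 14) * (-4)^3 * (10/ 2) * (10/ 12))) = 12832827/ 1667965- 102662616 * sqrt(14)/ 8339825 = -38.37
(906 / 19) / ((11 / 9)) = 8154 / 209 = 39.01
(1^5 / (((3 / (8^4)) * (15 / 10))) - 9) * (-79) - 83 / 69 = -14737936 / 207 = -71197.76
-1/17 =-0.06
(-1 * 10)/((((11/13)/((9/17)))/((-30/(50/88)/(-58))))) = -2808/493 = -5.70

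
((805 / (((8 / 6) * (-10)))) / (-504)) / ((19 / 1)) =23 / 3648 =0.01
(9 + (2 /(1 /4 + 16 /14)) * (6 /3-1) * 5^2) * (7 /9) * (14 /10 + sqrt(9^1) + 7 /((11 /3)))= 4253179 /19305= 220.31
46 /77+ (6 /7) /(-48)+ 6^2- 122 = -7517 /88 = -85.42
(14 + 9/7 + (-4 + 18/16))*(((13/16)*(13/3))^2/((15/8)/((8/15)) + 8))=13.36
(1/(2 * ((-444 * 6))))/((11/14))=-7/29304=-0.00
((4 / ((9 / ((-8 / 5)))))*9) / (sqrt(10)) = -16*sqrt(10) / 25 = -2.02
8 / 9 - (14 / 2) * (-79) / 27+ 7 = 766 / 27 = 28.37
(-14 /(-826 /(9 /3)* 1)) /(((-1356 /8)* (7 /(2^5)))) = -64 /46669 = -0.00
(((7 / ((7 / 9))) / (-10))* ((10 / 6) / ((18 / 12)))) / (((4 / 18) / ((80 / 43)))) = -360 / 43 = -8.37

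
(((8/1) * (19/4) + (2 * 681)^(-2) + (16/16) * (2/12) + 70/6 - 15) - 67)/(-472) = 59670581/875580768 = 0.07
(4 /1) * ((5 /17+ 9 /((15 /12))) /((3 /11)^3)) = 3391388 /2295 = 1477.73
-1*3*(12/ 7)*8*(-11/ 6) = 528/ 7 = 75.43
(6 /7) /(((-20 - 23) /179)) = -1074 /301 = -3.57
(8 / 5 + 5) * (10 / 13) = 66 / 13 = 5.08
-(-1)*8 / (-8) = -1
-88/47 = -1.87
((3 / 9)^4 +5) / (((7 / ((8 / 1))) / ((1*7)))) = 3248 / 81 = 40.10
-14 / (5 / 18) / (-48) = 1.05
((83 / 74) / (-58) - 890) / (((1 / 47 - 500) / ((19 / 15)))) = 162439379 / 72041220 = 2.25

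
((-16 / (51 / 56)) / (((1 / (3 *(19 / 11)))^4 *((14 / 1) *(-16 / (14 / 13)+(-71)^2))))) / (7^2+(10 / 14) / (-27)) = -37241571528 / 10131783225707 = -0.00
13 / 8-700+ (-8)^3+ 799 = -3291 / 8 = -411.38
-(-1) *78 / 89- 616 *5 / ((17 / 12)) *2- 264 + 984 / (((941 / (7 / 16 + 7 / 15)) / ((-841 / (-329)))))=-4608.94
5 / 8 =0.62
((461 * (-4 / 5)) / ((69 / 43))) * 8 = -634336 / 345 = -1838.66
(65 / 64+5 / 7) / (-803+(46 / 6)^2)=-6975 / 3000704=-0.00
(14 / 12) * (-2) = -7 / 3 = -2.33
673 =673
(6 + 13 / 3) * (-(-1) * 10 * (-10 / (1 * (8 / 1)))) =-775 / 6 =-129.17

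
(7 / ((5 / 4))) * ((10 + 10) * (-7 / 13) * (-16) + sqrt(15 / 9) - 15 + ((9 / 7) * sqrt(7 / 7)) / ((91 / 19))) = 28 * sqrt(15) / 15 + 401504 / 455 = 889.66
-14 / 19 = -0.74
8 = 8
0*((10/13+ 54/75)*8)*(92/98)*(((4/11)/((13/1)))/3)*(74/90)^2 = 0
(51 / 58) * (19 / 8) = 969 / 464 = 2.09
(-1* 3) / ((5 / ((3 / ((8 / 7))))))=-63 / 40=-1.58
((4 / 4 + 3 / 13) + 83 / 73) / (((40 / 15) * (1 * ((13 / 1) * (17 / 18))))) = 60669 / 838916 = 0.07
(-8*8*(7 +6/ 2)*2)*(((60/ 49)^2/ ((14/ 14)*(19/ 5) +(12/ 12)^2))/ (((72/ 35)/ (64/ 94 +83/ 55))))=-75480000/ 177331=-425.64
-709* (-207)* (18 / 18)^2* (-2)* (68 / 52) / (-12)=831657 / 26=31986.81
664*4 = 2656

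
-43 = -43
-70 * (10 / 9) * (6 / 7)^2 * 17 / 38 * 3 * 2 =-20400 / 133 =-153.38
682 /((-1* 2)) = -341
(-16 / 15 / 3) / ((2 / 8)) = -1.42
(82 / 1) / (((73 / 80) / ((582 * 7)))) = 26725440 / 73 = 366101.92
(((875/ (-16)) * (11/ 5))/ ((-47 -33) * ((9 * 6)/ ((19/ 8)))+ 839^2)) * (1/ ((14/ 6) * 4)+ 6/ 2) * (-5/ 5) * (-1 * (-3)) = 1363725/ 853756096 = 0.00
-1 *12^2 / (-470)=72 / 235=0.31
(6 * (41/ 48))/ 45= 41/ 360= 0.11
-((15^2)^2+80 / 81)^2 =-16815781497025 / 6561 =-2562990625.98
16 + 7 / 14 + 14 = 61 / 2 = 30.50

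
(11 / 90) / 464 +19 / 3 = 264491 / 41760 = 6.33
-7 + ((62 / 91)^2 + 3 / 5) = -245772 / 41405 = -5.94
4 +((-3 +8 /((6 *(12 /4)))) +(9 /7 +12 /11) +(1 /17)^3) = 3.82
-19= -19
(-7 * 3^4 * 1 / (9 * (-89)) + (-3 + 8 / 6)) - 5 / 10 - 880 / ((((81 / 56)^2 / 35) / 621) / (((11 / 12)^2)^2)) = -22615462945219 / 3503574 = -6454969.40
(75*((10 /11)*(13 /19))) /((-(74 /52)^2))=-6591000 /286121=-23.04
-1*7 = -7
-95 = -95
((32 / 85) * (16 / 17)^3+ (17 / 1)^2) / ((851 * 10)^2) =120818917 / 30242995860500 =0.00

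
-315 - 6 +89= -232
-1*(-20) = 20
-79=-79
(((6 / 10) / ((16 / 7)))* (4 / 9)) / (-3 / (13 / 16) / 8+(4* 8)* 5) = 91 / 124440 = 0.00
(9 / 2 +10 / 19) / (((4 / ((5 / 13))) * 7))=955 / 13832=0.07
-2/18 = -1/9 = -0.11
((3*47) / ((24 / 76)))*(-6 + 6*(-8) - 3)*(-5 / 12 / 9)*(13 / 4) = 1102855 / 288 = 3829.36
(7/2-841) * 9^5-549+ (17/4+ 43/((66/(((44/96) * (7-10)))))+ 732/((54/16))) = -7121356741/144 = -49453866.26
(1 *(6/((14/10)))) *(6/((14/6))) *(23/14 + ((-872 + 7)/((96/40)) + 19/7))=-1345905/343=-3923.92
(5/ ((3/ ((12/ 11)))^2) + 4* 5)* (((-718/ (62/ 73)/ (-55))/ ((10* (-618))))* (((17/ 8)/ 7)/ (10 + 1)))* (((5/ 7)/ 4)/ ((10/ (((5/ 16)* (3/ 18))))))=-55689875/ 42221941622784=-0.00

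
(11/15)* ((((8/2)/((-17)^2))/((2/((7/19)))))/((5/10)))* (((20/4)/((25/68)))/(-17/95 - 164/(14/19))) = -8624/37772895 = -0.00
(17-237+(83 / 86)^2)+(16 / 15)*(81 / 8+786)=23302261 / 36980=630.13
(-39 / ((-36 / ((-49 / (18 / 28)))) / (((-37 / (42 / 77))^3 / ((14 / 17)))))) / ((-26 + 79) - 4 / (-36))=730081899547 / 1238976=589262.34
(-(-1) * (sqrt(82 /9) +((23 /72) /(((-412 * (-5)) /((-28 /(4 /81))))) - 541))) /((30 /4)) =-8917129 /123600 +2 * sqrt(82) /45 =-71.74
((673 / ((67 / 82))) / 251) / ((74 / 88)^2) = 106840096 / 23022473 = 4.64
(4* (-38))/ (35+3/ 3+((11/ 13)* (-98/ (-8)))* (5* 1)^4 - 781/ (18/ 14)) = -71136/ 2764439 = -0.03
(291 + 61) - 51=301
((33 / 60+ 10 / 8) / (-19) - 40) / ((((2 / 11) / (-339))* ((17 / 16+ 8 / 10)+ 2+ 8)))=8740776 / 1387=6301.93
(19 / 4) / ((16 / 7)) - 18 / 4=-155 / 64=-2.42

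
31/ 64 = 0.48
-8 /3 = -2.67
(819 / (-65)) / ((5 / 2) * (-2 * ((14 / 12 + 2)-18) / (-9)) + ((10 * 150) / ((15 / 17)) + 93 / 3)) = -3402 / 465145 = -0.01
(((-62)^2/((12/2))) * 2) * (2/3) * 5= 38440/9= 4271.11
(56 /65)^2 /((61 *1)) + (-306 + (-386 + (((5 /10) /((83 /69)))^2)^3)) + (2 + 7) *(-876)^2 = 37240223790161401647153701 /5392685294497633600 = 6905692.02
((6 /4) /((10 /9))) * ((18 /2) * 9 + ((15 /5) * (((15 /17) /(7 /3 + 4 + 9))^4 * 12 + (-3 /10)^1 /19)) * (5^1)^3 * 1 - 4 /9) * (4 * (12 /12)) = 716376057572055 /1776317612236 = 403.29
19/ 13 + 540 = 541.46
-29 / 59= -0.49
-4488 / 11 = -408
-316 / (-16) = 79 / 4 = 19.75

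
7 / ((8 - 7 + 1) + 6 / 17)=119 / 40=2.98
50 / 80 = 5 / 8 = 0.62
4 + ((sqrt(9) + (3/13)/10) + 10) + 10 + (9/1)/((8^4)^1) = 7195209/266240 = 27.03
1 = 1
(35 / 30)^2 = 49 / 36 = 1.36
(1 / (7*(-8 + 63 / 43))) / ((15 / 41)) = -1763 / 29505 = -0.06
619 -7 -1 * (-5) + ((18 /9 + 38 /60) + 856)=44269 /30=1475.63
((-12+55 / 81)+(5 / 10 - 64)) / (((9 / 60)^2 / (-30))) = 24242000 / 243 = 99761.32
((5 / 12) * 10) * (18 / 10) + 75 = 82.50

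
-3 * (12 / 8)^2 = -27 / 4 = -6.75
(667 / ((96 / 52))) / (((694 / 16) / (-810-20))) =-7196930 / 1041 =-6913.48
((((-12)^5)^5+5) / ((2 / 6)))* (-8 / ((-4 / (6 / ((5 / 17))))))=-583824845861702359315994637324 / 5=-116764969172340471863198900000.00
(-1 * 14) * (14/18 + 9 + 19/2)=-2429/9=-269.89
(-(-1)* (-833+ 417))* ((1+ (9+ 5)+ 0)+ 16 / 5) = -37856 / 5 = -7571.20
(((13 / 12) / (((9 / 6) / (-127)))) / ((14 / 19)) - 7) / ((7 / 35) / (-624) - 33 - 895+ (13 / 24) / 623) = 766697620 / 5411424639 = 0.14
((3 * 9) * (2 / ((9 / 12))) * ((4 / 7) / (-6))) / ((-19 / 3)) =144 / 133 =1.08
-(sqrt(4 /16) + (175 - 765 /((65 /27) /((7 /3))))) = 14715 /26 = 565.96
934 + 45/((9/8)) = 974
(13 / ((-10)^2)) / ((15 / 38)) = 247 / 750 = 0.33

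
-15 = -15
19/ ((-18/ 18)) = -19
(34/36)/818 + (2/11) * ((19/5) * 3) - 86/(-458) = 419421119/185448780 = 2.26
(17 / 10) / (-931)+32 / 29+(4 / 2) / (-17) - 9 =-36792191 / 4589830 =-8.02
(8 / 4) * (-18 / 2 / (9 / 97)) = -194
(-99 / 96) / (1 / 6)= -99 / 16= -6.19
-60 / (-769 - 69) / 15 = 2 / 419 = 0.00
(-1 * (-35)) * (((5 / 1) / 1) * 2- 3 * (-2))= 560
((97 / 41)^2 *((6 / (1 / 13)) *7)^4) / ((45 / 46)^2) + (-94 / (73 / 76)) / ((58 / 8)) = 46245080720809894048 / 88966925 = 519800821718.97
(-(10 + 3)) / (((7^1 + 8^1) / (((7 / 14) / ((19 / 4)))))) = -26 / 285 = -0.09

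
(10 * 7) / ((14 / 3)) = 15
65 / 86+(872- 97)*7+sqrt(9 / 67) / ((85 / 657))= 1971*sqrt(67) / 5695+466615 / 86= 5428.59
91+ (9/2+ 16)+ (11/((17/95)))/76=7637/68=112.31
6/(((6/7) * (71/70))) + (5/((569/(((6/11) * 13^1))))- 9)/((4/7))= -15535037/1777556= -8.74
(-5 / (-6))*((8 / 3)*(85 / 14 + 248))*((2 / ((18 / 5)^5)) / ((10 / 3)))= 11115625 / 19840464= 0.56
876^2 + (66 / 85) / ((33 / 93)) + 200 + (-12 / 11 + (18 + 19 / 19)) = 717702351 / 935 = 767596.10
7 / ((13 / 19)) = 133 / 13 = 10.23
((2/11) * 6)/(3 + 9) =1/11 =0.09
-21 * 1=-21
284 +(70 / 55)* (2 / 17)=53136 / 187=284.15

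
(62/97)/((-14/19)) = -589/679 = -0.87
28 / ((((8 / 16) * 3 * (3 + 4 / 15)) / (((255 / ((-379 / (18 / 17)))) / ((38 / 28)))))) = -21600 / 7201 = -3.00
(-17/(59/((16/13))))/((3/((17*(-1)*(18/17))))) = 1632/767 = 2.13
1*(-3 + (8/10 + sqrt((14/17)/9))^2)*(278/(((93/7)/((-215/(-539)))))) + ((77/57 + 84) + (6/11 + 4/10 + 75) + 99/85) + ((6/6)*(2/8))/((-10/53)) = 95632*sqrt(238)/365211 + 10764431947/75698280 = 146.24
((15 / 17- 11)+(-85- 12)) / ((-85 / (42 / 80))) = 38241 / 57800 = 0.66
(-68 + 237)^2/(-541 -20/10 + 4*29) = -28561/427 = -66.89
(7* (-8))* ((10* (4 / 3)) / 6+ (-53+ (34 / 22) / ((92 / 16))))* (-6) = -12881008 / 759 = -16971.03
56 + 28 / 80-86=-593 / 20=-29.65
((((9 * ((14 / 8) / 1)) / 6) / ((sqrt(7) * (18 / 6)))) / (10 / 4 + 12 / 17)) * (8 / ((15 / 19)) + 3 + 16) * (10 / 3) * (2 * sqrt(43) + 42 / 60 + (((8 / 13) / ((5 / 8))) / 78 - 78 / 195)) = 2354993 * sqrt(7) / 1989468 + 7429 * sqrt(301) / 981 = 134.52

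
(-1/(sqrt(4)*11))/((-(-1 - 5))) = -1/132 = -0.01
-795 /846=-265 /282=-0.94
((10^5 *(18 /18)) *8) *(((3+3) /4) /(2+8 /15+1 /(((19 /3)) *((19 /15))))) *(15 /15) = 6498000000 /14393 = 451469.46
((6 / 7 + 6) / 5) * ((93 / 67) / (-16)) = -279 / 2345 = -0.12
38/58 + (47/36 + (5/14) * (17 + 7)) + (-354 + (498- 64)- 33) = 420445/7308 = 57.53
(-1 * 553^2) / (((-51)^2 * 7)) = -43687 / 2601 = -16.80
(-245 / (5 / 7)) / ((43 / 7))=-2401 / 43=-55.84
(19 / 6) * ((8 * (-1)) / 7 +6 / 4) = 95 / 84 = 1.13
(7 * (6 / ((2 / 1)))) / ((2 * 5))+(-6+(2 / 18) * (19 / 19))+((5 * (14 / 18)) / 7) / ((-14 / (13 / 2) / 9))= -7699 / 1260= -6.11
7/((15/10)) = 14/3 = 4.67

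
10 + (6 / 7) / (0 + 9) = 212 / 21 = 10.10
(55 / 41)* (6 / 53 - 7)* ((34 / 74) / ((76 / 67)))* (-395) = 9031842875 / 6110476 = 1478.09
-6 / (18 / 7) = -7 / 3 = -2.33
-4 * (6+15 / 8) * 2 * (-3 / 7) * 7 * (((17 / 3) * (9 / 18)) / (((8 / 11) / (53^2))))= 33092829 / 16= 2068301.81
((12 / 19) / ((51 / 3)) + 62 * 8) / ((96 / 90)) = 600825 / 1292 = 465.03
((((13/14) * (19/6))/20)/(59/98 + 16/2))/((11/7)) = 12103/1112760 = 0.01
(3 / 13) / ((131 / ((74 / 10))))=111 / 8515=0.01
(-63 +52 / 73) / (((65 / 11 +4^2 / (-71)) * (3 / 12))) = -14204828 / 324047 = -43.84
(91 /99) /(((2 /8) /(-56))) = -205.90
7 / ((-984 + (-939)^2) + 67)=7 / 880804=0.00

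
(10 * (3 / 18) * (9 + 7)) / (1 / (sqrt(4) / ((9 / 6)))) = 320 / 9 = 35.56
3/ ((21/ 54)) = 54/ 7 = 7.71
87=87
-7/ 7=-1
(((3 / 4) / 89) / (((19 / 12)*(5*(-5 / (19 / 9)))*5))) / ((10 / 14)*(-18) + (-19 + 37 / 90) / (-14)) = 252 / 32322575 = 0.00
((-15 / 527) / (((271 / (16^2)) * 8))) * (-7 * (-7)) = -23520 / 142817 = -0.16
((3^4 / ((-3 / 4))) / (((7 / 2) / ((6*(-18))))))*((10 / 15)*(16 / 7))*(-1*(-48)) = 243753.80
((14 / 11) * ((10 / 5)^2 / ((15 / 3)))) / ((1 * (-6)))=-28 / 165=-0.17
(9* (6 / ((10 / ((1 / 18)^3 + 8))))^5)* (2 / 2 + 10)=2432073739073509307975627 / 9640261511884800000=252282.96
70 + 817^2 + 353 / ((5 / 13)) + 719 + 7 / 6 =20075909 / 30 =669196.97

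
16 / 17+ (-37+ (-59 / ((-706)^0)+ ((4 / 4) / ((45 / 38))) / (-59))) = -4291126 / 45135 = -95.07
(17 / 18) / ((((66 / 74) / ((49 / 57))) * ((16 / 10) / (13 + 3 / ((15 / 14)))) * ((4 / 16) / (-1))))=-2434859 / 67716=-35.96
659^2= 434281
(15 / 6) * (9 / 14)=45 / 28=1.61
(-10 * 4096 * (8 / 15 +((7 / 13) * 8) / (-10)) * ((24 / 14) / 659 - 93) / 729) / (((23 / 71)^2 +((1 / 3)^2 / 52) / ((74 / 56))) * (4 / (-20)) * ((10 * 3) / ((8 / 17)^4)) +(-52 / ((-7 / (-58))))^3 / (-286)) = 60297609064321384448 / 31464084533312886359787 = 0.00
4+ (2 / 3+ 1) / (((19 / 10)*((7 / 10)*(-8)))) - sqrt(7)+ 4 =6259 / 798 - sqrt(7) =5.20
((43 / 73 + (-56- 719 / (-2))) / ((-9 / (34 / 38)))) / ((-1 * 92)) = 83861 / 255208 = 0.33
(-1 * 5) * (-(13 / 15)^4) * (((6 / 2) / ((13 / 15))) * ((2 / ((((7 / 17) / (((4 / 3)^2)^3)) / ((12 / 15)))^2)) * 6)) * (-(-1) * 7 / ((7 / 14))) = 1363508235075584 / 6975163125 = 195480.48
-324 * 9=-2916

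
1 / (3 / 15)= 5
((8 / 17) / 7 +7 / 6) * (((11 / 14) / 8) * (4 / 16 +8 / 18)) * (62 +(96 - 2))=3149575 / 239904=13.13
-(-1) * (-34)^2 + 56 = 1212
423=423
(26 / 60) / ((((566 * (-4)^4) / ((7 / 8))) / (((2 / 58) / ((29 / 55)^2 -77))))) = -55055 / 46810236223488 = -0.00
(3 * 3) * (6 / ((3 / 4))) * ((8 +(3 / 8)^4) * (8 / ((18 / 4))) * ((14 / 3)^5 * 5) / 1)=2760465715 / 243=11359941.21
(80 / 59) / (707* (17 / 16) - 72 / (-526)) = 0.00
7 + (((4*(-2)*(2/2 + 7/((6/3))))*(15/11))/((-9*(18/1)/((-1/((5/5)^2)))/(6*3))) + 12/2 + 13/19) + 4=2556/209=12.23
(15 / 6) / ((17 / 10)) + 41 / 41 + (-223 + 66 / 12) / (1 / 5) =-36891 / 34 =-1085.03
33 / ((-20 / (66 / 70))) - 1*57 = -58.56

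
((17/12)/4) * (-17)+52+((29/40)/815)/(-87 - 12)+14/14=303241067/6454800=46.98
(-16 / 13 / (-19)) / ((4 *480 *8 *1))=1 / 237120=0.00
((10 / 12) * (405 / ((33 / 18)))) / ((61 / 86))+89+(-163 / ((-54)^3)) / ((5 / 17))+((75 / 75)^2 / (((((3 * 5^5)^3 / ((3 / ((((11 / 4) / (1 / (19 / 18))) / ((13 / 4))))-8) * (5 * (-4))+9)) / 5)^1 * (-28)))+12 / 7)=30041446982606749888547 / 85770018017578125000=350.26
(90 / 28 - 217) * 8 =-11972 / 7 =-1710.29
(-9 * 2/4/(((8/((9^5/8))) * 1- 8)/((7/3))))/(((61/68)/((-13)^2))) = 209564901/847412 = 247.30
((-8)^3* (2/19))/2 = -512/19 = -26.95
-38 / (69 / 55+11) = -1045 / 337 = -3.10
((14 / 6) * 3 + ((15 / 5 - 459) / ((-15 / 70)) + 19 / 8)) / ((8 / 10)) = 85495 / 32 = 2671.72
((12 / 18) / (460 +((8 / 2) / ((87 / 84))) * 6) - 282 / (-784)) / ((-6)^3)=-1487453 / 889818048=-0.00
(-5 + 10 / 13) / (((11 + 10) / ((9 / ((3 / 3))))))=-165 / 91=-1.81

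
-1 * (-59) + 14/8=243/4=60.75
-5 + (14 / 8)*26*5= 445 / 2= 222.50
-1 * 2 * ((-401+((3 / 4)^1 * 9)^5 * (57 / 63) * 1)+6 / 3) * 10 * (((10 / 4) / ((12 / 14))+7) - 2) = -13935926675 / 7168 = -1944186.20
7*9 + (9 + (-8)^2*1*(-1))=8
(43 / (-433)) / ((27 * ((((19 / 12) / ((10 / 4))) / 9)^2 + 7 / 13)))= -1509300 / 222991969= -0.01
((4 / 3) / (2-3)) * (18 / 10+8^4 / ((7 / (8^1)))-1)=-655472 / 105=-6242.59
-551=-551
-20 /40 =-1 /2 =-0.50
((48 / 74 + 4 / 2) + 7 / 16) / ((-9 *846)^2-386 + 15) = 1827 / 34319794000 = 0.00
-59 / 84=-0.70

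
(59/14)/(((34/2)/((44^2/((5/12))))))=685344/595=1151.84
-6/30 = -1/5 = -0.20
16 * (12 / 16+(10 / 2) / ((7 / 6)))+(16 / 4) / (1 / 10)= 844 / 7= 120.57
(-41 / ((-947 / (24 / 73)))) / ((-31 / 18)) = -17712 / 2143061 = -0.01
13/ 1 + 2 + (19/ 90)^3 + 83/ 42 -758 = -3781396487/ 5103000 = -741.01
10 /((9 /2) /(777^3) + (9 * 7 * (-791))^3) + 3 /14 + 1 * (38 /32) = 2025355640943273194490029 /1444839692902290918053744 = 1.40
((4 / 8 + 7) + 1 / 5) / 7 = 11 / 10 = 1.10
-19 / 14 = -1.36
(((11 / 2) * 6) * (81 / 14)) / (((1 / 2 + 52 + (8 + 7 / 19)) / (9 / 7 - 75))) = -2911788 / 12593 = -231.22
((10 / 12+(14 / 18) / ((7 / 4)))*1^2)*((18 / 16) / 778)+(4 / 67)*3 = 150917 / 834016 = 0.18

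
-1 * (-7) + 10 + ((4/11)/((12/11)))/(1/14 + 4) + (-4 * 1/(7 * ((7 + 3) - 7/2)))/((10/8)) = 1323583/77805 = 17.01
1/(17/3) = 3/17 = 0.18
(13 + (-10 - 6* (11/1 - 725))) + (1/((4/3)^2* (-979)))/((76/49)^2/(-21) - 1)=4287.00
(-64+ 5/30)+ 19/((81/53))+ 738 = 111229/162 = 686.60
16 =16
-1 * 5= -5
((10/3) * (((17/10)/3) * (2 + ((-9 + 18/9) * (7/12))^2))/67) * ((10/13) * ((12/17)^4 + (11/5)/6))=4143240779/16637619024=0.25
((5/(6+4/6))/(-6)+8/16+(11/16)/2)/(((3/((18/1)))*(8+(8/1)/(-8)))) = 69/112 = 0.62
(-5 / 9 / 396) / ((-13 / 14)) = 35 / 23166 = 0.00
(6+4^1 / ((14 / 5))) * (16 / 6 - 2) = 104 / 21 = 4.95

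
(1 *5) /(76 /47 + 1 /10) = 2350 /807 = 2.91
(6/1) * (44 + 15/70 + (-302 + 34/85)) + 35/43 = -2322968/1505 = -1543.50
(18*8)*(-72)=-10368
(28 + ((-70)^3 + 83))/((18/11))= -3771779/18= -209543.28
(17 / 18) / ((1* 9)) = 17 / 162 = 0.10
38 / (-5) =-38 / 5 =-7.60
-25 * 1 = -25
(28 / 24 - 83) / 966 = -491 / 5796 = -0.08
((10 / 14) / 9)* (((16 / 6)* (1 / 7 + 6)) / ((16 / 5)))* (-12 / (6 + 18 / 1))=-1075 / 5292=-0.20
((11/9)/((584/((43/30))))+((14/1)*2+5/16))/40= 1116197/1576800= 0.71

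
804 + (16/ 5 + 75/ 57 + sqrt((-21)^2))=78804/ 95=829.52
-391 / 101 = -3.87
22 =22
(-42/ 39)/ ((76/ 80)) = -280/ 247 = -1.13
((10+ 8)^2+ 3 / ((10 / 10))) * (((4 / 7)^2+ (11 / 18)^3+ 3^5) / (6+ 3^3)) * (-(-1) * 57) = 144141921005 / 1047816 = 137564.15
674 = 674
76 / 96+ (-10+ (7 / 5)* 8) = 239 / 120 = 1.99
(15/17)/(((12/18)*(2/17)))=45/4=11.25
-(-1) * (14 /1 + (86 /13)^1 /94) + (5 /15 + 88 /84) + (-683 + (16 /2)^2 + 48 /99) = -85117031 /141141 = -603.06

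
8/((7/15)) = 120/7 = 17.14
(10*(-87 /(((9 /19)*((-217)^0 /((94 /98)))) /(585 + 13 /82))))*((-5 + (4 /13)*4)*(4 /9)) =1911716540 /1107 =1726934.54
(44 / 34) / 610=11 / 5185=0.00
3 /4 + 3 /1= 15 /4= 3.75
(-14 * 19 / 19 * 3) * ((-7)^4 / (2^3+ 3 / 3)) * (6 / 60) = -16807 / 15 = -1120.47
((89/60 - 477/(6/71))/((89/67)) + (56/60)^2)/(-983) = 340204129/78738300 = 4.32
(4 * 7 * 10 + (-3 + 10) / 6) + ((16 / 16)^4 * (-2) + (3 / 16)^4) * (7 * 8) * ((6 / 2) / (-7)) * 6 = 6991733 / 12288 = 568.99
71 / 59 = 1.20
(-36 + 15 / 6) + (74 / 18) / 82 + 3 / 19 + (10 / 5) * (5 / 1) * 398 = 27670370 / 7011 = 3946.71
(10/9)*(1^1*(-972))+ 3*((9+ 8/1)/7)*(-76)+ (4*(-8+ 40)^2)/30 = -1497.18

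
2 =2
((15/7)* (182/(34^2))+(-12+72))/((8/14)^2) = 1708875/9248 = 184.78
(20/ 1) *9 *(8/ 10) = 144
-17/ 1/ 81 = -17/ 81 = -0.21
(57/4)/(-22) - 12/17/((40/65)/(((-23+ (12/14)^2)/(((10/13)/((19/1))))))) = 230973861/366520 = 630.18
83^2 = 6889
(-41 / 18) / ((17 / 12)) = -82 / 51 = -1.61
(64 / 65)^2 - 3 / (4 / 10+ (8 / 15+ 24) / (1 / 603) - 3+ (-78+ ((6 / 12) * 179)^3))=23973962728 / 24729106675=0.97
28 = 28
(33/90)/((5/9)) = 33/50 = 0.66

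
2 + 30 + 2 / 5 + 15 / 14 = 2343 / 70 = 33.47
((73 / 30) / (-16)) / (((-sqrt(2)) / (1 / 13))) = 73 * sqrt(2) / 12480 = 0.01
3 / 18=1 / 6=0.17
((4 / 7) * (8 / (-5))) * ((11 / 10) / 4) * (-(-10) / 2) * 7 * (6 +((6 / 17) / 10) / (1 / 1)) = -22572 / 425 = -53.11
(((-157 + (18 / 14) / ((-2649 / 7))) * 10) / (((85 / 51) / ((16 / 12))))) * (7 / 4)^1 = -1940876 / 883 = -2198.05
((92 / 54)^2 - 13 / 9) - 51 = -36116 / 729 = -49.54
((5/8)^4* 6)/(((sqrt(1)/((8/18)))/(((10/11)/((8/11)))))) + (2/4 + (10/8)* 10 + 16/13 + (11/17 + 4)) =26323393/1357824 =19.39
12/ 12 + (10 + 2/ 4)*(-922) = -9680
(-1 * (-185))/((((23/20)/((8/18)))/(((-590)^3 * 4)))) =-12158436800000/207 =-58736409661.84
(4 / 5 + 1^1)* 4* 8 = 288 / 5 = 57.60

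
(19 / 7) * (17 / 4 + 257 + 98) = 27303 / 28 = 975.11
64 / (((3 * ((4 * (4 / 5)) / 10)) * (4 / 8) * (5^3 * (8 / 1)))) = 2 / 15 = 0.13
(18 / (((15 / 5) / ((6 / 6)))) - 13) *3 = -21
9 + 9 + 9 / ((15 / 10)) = 24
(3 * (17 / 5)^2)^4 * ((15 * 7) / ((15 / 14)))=141756320.17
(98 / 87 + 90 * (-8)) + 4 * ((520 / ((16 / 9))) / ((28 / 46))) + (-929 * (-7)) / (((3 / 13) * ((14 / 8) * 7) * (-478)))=174436583 / 145551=1198.46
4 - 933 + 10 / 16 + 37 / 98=-363775 / 392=-928.00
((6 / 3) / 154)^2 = 0.00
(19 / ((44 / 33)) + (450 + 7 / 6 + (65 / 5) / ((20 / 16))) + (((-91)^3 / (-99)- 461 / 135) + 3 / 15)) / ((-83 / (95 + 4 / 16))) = -1219746481 / 131472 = -9277.61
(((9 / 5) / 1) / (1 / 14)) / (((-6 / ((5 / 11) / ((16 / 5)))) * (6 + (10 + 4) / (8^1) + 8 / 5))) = -525 / 8228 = -0.06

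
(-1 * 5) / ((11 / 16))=-80 / 11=-7.27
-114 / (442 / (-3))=171 / 221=0.77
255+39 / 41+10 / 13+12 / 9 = 412628 / 1599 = 258.05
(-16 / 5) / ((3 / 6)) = -32 / 5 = -6.40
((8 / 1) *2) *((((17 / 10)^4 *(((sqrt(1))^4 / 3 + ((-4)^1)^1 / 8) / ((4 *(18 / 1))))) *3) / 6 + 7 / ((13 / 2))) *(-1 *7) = -839119589 / 7020000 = -119.53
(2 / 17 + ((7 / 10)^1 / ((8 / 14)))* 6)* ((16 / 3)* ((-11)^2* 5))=1228876 / 51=24095.61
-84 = -84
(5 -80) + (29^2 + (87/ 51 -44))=12303/ 17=723.71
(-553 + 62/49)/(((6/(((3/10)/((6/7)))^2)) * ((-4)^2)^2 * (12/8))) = -5407/184320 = -0.03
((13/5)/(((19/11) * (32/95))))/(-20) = -0.22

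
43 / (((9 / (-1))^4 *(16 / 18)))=43 / 5832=0.01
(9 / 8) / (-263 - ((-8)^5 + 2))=9 / 260024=0.00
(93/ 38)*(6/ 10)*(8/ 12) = 93/ 95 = 0.98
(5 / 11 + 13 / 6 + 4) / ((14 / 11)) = 437 / 84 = 5.20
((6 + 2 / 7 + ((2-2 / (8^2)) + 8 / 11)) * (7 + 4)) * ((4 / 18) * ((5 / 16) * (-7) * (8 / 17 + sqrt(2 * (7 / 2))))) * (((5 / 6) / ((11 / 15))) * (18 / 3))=-922125 * sqrt(7) / 2816-922125 / 5984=-1020.47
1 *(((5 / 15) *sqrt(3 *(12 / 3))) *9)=6 *sqrt(3)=10.39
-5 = -5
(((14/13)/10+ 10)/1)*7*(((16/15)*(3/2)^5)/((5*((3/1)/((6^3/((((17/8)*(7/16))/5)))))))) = 245223936/5525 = 44384.42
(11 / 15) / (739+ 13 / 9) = 33 / 33320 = 0.00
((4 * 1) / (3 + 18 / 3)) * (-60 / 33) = -80 / 99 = -0.81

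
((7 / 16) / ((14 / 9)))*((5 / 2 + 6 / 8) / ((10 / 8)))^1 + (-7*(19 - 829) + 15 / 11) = 9982887 / 1760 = 5672.09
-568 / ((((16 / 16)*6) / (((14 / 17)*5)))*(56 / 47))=-16685 / 51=-327.16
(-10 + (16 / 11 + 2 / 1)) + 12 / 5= -228 / 55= -4.15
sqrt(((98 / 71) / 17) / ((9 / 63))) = 7 * sqrt(16898) / 1207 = 0.75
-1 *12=-12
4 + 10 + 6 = 20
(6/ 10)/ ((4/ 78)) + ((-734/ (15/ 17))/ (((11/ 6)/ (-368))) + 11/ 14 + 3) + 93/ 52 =3343251941/ 20020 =166995.60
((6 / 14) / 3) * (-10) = -10 / 7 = -1.43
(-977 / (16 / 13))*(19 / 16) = -241319 / 256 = -942.65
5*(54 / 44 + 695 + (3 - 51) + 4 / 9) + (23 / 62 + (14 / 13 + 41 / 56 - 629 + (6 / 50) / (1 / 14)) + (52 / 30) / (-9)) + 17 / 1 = 441544460267 / 167567400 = 2635.03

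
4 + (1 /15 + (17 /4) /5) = 59 /12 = 4.92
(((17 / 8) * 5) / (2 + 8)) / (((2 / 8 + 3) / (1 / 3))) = 17 / 156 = 0.11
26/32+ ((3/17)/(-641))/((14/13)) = 991315/1220464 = 0.81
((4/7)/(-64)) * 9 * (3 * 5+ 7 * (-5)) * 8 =90/7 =12.86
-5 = -5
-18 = -18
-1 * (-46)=46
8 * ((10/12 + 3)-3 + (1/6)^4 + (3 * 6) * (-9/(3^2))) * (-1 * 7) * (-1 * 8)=-7690.32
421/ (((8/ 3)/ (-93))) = -117459/ 8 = -14682.38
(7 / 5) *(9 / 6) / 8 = 0.26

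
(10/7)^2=2.04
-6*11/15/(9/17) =-374/45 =-8.31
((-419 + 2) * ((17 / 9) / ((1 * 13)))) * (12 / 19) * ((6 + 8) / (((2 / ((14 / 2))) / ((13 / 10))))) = -231574 / 95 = -2437.62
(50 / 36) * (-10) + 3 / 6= -241 / 18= -13.39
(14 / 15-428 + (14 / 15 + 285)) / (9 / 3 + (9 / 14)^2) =-414932 / 10035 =-41.35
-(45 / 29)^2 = -2025 / 841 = -2.41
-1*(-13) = 13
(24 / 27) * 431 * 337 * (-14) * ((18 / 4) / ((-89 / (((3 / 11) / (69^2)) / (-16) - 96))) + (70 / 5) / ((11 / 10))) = -296238979718731 / 9322038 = -31778349.30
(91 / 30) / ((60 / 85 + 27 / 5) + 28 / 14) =119 / 318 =0.37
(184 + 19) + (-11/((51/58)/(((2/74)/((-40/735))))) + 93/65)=34448623/163540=210.64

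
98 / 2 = 49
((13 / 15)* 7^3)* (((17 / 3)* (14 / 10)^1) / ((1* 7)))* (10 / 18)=187.17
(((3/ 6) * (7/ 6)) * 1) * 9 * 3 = 63/ 4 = 15.75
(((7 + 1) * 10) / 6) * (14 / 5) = 112 / 3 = 37.33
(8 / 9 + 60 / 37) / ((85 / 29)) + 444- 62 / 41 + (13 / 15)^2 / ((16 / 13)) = 41216923553 / 92840400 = 443.95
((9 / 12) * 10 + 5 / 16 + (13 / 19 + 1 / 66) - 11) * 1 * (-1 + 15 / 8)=-174727 / 80256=-2.18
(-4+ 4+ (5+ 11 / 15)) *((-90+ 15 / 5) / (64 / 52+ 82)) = -16211 / 2705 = -5.99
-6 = -6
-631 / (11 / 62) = -3556.55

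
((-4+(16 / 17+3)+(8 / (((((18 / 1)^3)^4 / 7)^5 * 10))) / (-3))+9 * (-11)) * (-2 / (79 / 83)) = 1085929805749907866597677314233648795646758634751384585279001759549732819611278197 / 5217081136143599092953812755830174614921432212714669240011230300329433565757440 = 208.15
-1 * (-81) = 81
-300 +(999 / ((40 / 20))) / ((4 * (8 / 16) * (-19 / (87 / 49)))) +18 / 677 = -815117469 / 2521148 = -323.31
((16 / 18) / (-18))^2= 0.00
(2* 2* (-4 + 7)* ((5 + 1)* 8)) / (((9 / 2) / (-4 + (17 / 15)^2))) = -78208 / 225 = -347.59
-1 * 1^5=-1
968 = 968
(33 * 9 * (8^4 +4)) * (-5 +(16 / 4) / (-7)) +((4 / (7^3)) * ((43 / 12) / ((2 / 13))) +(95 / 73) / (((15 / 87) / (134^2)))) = -998875427945 / 150234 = -6648797.40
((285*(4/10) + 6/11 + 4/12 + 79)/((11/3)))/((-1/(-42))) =2220.79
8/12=2/3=0.67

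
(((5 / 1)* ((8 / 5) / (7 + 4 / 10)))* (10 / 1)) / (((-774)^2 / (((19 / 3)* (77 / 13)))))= 146300 / 216116667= 0.00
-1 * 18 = -18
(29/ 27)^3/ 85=24389/ 1673055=0.01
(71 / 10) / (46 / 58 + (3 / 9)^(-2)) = 29 / 40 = 0.72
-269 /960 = -0.28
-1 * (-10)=10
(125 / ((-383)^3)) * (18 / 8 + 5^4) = -313625 / 224727548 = -0.00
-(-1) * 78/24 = 3.25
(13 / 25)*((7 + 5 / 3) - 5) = 143 / 75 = 1.91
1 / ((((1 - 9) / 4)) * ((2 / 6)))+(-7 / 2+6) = 1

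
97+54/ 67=97.81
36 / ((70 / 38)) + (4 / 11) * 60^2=511524 / 385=1328.63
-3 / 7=-0.43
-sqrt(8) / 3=-2*sqrt(2) / 3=-0.94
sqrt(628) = 2 * sqrt(157) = 25.06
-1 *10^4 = -10000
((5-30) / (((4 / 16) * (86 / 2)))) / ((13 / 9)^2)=-8100 / 7267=-1.11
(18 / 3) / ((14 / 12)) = 36 / 7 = 5.14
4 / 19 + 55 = 1049 / 19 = 55.21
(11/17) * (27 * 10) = 2970/17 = 174.71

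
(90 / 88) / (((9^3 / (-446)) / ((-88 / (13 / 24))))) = 35680 / 351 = 101.65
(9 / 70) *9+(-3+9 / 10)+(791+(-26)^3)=-587508 / 35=-16785.94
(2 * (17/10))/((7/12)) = 204/35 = 5.83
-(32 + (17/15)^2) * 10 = -332.84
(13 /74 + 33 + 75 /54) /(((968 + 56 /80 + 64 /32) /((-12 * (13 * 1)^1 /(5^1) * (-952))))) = 67034240 /63381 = 1057.64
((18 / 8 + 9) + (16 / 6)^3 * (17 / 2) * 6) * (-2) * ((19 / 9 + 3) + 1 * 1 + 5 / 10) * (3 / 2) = -4191299 / 216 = -19404.16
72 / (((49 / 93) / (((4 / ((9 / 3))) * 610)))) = 5446080 / 49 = 111144.49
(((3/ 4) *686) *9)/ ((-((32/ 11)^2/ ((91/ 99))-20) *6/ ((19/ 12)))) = 113.21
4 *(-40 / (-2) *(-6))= -480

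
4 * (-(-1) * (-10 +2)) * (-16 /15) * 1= 512 /15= 34.13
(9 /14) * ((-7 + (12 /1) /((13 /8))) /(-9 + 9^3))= 1 /2912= 0.00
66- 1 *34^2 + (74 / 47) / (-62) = -1090.03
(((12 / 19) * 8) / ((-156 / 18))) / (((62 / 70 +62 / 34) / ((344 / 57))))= -2456160 / 1891279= -1.30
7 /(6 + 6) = 7 /12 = 0.58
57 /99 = 0.58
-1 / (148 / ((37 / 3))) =-1 / 12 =-0.08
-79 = -79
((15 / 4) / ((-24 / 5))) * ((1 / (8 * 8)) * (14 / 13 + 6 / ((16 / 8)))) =-0.05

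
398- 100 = 298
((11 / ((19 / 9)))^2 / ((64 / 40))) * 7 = 343035 / 2888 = 118.78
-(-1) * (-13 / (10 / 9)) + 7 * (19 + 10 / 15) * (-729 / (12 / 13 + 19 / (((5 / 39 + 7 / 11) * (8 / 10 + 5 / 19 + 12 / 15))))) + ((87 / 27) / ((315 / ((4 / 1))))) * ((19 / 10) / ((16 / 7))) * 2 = -204846149146861 / 29060523900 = -7048.95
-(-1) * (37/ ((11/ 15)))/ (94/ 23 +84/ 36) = 38295/ 4873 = 7.86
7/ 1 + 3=10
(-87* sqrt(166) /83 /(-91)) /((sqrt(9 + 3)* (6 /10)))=145* sqrt(498) /45318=0.07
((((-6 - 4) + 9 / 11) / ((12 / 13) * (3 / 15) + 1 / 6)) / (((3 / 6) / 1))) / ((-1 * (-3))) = -26260 / 1507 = -17.43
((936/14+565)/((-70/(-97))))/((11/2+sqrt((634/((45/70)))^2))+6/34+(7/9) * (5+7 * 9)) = 65641743/78327725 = 0.84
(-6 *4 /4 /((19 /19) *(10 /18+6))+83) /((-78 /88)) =-213092 /2301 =-92.61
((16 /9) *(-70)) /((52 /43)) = -12040 /117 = -102.91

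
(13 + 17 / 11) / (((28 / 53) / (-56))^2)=1797760 / 11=163432.73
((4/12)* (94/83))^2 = 8836/62001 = 0.14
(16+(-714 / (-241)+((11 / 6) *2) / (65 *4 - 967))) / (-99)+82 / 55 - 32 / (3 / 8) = -21262655417 / 253024695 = -84.03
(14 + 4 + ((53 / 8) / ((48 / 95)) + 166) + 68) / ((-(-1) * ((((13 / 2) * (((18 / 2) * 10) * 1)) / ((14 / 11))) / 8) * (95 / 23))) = 1.12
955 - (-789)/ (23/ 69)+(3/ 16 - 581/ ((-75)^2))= 298987579/ 90000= 3322.08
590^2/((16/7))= 609175/4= 152293.75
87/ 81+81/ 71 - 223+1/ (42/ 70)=-420050/ 1917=-219.12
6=6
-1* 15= -15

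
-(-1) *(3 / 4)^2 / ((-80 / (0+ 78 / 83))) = -351 / 53120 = -0.01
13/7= 1.86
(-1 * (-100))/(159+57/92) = 1840/2937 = 0.63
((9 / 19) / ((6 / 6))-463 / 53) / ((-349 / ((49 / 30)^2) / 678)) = 225732416 / 5271645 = 42.82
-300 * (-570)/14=85500/7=12214.29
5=5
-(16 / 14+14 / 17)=-234 / 119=-1.97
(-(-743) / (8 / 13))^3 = 901148778179 / 512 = 1760056207.38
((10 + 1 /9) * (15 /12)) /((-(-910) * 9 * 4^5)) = 1 /663552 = 0.00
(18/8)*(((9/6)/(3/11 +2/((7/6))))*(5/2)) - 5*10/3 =-10135/816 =-12.42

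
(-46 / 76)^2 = 529 / 1444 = 0.37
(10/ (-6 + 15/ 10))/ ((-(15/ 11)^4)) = 58564/ 91125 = 0.64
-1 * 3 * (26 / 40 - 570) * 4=34161 / 5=6832.20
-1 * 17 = -17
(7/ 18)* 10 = 3.89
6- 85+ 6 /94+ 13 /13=-3663 /47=-77.94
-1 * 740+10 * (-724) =-7980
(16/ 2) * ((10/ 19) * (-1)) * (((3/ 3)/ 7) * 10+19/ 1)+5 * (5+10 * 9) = 51735/ 133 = 388.98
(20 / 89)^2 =400 / 7921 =0.05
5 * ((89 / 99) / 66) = 445 / 6534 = 0.07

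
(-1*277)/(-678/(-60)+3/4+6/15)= -5540/249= -22.25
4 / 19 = 0.21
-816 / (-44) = 204 / 11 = 18.55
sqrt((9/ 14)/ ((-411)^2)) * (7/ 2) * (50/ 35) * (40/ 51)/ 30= 0.00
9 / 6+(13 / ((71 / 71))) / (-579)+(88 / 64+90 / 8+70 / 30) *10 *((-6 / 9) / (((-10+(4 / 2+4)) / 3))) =353279 / 4632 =76.27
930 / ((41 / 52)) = 48360 / 41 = 1179.51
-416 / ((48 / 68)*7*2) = -884 / 21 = -42.10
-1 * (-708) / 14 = 354 / 7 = 50.57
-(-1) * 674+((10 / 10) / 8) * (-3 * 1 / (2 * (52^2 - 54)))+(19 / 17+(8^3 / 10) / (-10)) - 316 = 255161453 / 720800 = 354.00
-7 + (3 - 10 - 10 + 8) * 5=-52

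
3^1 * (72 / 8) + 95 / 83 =2336 / 83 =28.14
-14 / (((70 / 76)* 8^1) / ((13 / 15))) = -247 / 150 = -1.65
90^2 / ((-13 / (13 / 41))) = -8100 / 41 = -197.56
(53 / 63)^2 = 2809 / 3969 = 0.71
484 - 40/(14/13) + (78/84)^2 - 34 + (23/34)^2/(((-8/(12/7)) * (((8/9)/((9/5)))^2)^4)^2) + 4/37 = 753870379414779397279872722020473117/360060508721643520000000000000000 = 2093.73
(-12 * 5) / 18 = -10 / 3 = -3.33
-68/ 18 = -34/ 9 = -3.78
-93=-93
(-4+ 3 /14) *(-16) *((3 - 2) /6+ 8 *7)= 3402.10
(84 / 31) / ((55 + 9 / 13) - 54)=546 / 341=1.60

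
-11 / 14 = -0.79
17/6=2.83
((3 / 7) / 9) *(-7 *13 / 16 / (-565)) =13 / 27120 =0.00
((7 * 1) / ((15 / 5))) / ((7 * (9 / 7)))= 7 / 27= 0.26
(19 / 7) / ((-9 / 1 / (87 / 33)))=-551 / 693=-0.80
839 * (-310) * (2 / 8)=-130045 / 2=-65022.50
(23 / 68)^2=529 / 4624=0.11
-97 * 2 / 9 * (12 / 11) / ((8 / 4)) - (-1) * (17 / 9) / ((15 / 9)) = -1753 / 165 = -10.62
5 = 5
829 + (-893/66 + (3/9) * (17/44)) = 107659/132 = 815.60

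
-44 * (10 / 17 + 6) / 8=-616 / 17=-36.24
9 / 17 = 0.53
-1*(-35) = 35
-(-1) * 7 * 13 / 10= 91 / 10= 9.10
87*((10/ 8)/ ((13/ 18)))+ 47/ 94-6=1886/ 13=145.08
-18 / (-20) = 9 / 10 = 0.90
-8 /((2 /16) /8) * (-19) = 9728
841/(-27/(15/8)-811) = -4205/4127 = -1.02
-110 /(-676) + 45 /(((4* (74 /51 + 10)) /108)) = 10488145 /98696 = 106.27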